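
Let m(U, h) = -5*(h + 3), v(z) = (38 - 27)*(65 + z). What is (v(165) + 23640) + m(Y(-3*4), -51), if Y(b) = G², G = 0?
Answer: 26410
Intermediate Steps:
Y(b) = 0 (Y(b) = 0² = 0)
v(z) = 715 + 11*z (v(z) = 11*(65 + z) = 715 + 11*z)
m(U, h) = -15 - 5*h (m(U, h) = -5*(3 + h) = -15 - 5*h)
(v(165) + 23640) + m(Y(-3*4), -51) = ((715 + 11*165) + 23640) + (-15 - 5*(-51)) = ((715 + 1815) + 23640) + (-15 + 255) = (2530 + 23640) + 240 = 26170 + 240 = 26410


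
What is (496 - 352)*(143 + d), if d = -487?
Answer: -49536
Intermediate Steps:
(496 - 352)*(143 + d) = (496 - 352)*(143 - 487) = 144*(-344) = -49536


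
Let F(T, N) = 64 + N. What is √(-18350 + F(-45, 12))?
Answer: I*√18274 ≈ 135.18*I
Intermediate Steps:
√(-18350 + F(-45, 12)) = √(-18350 + (64 + 12)) = √(-18350 + 76) = √(-18274) = I*√18274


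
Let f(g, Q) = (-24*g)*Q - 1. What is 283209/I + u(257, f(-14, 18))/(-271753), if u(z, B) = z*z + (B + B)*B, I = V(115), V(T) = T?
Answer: 68545071672/31251595 ≈ 2193.3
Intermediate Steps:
I = 115
f(g, Q) = -1 - 24*Q*g (f(g, Q) = -24*Q*g - 1 = -1 - 24*Q*g)
u(z, B) = z² + 2*B² (u(z, B) = z² + (2*B)*B = z² + 2*B²)
283209/I + u(257, f(-14, 18))/(-271753) = 283209/115 + (257² + 2*(-1 - 24*18*(-14))²)/(-271753) = 283209*(1/115) + (66049 + 2*(-1 + 6048)²)*(-1/271753) = 283209/115 + (66049 + 2*6047²)*(-1/271753) = 283209/115 + (66049 + 2*36566209)*(-1/271753) = 283209/115 + (66049 + 73132418)*(-1/271753) = 283209/115 + 73198467*(-1/271753) = 283209/115 - 73198467/271753 = 68545071672/31251595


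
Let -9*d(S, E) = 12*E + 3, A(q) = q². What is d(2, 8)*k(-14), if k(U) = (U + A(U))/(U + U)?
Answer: 143/2 ≈ 71.500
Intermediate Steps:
k(U) = (U + U²)/(2*U) (k(U) = (U + U²)/(U + U) = (U + U²)/((2*U)) = (U + U²)*(1/(2*U)) = (U + U²)/(2*U))
d(S, E) = -⅓ - 4*E/3 (d(S, E) = -(12*E + 3)/9 = -(3 + 12*E)/9 = -⅓ - 4*E/3)
d(2, 8)*k(-14) = (-⅓ - 4/3*8)*(½ + (½)*(-14)) = (-⅓ - 32/3)*(½ - 7) = -11*(-13/2) = 143/2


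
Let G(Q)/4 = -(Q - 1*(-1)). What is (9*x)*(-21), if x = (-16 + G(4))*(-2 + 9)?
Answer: 47628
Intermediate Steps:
G(Q) = -4 - 4*Q (G(Q) = 4*(-(Q - 1*(-1))) = 4*(-(Q + 1)) = 4*(-(1 + Q)) = 4*(-1 - Q) = -4 - 4*Q)
x = -252 (x = (-16 + (-4 - 4*4))*(-2 + 9) = (-16 + (-4 - 16))*7 = (-16 - 20)*7 = -36*7 = -252)
(9*x)*(-21) = (9*(-252))*(-21) = -2268*(-21) = 47628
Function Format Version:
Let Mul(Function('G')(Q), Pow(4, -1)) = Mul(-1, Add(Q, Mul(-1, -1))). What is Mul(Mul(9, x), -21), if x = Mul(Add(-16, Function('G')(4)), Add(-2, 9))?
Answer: 47628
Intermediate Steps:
Function('G')(Q) = Add(-4, Mul(-4, Q)) (Function('G')(Q) = Mul(4, Mul(-1, Add(Q, Mul(-1, -1)))) = Mul(4, Mul(-1, Add(Q, 1))) = Mul(4, Mul(-1, Add(1, Q))) = Mul(4, Add(-1, Mul(-1, Q))) = Add(-4, Mul(-4, Q)))
x = -252 (x = Mul(Add(-16, Add(-4, Mul(-4, 4))), Add(-2, 9)) = Mul(Add(-16, Add(-4, -16)), 7) = Mul(Add(-16, -20), 7) = Mul(-36, 7) = -252)
Mul(Mul(9, x), -21) = Mul(Mul(9, -252), -21) = Mul(-2268, -21) = 47628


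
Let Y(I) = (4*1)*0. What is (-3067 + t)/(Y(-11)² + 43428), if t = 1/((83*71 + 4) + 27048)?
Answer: -50521157/715367730 ≈ -0.070623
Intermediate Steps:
Y(I) = 0 (Y(I) = 4*0 = 0)
t = 1/32945 (t = 1/((5893 + 4) + 27048) = 1/(5897 + 27048) = 1/32945 ≈ 3.0354e-5)
(-3067 + t)/(Y(-11)² + 43428) = (-3067 + 1/32945)/(0² + 43428) = -101042314/(32945*(0 + 43428)) = -101042314/32945/43428 = -101042314/32945*1/43428 = -50521157/715367730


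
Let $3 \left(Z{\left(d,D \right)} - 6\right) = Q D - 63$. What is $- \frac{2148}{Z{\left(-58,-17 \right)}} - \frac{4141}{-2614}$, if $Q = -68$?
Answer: $- \frac{12243965}{2904154} \approx -4.216$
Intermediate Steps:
$Z{\left(d,D \right)} = -15 - \frac{68 D}{3}$ ($Z{\left(d,D \right)} = 6 + \frac{- 68 D - 63}{3} = 6 + \frac{-63 - 68 D}{3} = 6 - \left(21 + \frac{68 D}{3}\right) = -15 - \frac{68 D}{3}$)
$- \frac{2148}{Z{\left(-58,-17 \right)}} - \frac{4141}{-2614} = - \frac{2148}{-15 - - \frac{1156}{3}} - \frac{4141}{-2614} = - \frac{2148}{-15 + \frac{1156}{3}} - - \frac{4141}{2614} = - \frac{2148}{\frac{1111}{3}} + \frac{4141}{2614} = \left(-2148\right) \frac{3}{1111} + \frac{4141}{2614} = - \frac{6444}{1111} + \frac{4141}{2614} = - \frac{12243965}{2904154}$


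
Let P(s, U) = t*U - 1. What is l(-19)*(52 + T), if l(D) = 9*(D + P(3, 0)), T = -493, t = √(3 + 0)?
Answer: 79380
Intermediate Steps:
t = √3 ≈ 1.7320
P(s, U) = -1 + U*√3 (P(s, U) = √3*U - 1 = U*√3 - 1 = -1 + U*√3)
l(D) = -9 + 9*D (l(D) = 9*(D + (-1 + 0*√3)) = 9*(D + (-1 + 0)) = 9*(D - 1) = 9*(-1 + D) = -9 + 9*D)
l(-19)*(52 + T) = (-9 + 9*(-19))*(52 - 493) = (-9 - 171)*(-441) = -180*(-441) = 79380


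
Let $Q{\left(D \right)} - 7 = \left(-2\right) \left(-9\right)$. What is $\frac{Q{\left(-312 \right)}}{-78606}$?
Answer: $- \frac{25}{78606} \approx -0.00031804$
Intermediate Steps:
$Q{\left(D \right)} = 25$ ($Q{\left(D \right)} = 7 - -18 = 7 + 18 = 25$)
$\frac{Q{\left(-312 \right)}}{-78606} = \frac{25}{-78606} = 25 \left(- \frac{1}{78606}\right) = - \frac{25}{78606}$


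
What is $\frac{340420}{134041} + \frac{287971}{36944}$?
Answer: $\frac{51176397291}{4952010704} \approx 10.334$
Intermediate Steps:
$\frac{340420}{134041} + \frac{287971}{36944} = \frac{51176397291}{4952010704}$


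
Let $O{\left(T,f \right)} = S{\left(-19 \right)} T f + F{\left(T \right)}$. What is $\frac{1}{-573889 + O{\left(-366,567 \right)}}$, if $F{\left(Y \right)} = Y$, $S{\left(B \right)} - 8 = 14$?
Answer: $- \frac{1}{5139739} \approx -1.9456 \cdot 10^{-7}$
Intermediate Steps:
$S{\left(B \right)} = 22$ ($S{\left(B \right)} = 8 + 14 = 22$)
$O{\left(T,f \right)} = T + 22 T f$ ($O{\left(T,f \right)} = 22 T f + T = T + 22 T f$)
$\frac{1}{-573889 + O{\left(-366,567 \right)}} = \frac{1}{-573889 - 366 \left(1 + 22 \cdot 567\right)} = \frac{1}{-573889 - 366 \left(1 + 12474\right)} = \frac{1}{-573889 - 4565850} = \frac{1}{-5139739} = - \frac{1}{5139739}$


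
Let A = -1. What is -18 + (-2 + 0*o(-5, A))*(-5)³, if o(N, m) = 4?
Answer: 232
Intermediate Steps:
-18 + (-2 + 0*o(-5, A))*(-5)³ = -18 + (-2 + 0*4)*(-5)³ = -18 + (-2 + 0)*(-125) = -18 - 2*(-125) = -18 + 250 = 232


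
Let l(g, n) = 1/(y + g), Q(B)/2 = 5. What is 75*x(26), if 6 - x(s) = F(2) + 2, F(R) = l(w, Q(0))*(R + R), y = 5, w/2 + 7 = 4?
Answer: 600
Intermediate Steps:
w = -6 (w = -14 + 2*4 = -14 + 8 = -6)
Q(B) = 10 (Q(B) = 2*5 = 10)
l(g, n) = 1/(5 + g)
F(R) = -2*R (F(R) = (R + R)/(5 - 6) = (2*R)/(-1) = -2*R)
x(s) = 8 (x(s) = 6 - (-2*2 + 2) = 6 - (-4 + 2) = 6 - 1*(-2) = 6 + 2 = 8)
75*x(26) = 75*8 = 600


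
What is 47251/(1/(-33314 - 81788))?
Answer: -5438684602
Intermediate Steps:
47251/(1/(-33314 - 81788)) = 47251/(1/(-115102)) = 47251/(-1/115102) = 47251*(-115102) = -5438684602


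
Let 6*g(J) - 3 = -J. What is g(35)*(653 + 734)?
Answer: -22192/3 ≈ -7397.3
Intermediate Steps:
g(J) = ½ - J/6 (g(J) = ½ + (-J)/6 = ½ - J/6)
g(35)*(653 + 734) = (½ - ⅙*35)*(653 + 734) = (½ - 35/6)*1387 = -16/3*1387 = -22192/3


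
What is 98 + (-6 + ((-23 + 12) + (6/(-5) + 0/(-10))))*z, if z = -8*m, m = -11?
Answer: -7518/5 ≈ -1503.6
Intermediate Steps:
z = 88 (z = -8*(-11) = 88)
98 + (-6 + ((-23 + 12) + (6/(-5) + 0/(-10))))*z = 98 + (-6 + ((-23 + 12) + (6/(-5) + 0/(-10))))*88 = 98 + (-6 + (-11 + (6*(-⅕) + 0*(-⅒))))*88 = 98 + (-6 + (-11 + (-6/5 + 0)))*88 = 98 + (-6 + (-11 - 6/5))*88 = 98 + (-6 - 61/5)*88 = 98 - 91/5*88 = 98 - 8008/5 = -7518/5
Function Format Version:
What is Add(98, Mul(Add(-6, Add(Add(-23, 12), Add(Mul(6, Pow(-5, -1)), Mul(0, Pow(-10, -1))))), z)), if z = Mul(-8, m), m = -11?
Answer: Rational(-7518, 5) ≈ -1503.6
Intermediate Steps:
z = 88 (z = Mul(-8, -11) = 88)
Add(98, Mul(Add(-6, Add(Add(-23, 12), Add(Mul(6, Pow(-5, -1)), Mul(0, Pow(-10, -1))))), z)) = Add(98, Mul(Add(-6, Add(Add(-23, 12), Add(Mul(6, Pow(-5, -1)), Mul(0, Pow(-10, -1))))), 88)) = Add(98, Mul(Add(-6, Add(-11, Add(Mul(6, Rational(-1, 5)), Mul(0, Rational(-1, 10))))), 88)) = Add(98, Mul(Add(-6, Add(-11, Add(Rational(-6, 5), 0))), 88)) = Add(98, Mul(Add(-6, Add(-11, Rational(-6, 5))), 88)) = Add(98, Mul(Add(-6, Rational(-61, 5)), 88)) = Add(98, Mul(Rational(-91, 5), 88)) = Add(98, Rational(-8008, 5)) = Rational(-7518, 5)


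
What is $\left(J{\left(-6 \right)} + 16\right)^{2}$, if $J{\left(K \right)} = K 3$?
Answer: $4$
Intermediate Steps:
$J{\left(K \right)} = 3 K$
$\left(J{\left(-6 \right)} + 16\right)^{2} = \left(3 \left(-6\right) + 16\right)^{2} = \left(-18 + 16\right)^{2} = \left(-2\right)^{2} = 4$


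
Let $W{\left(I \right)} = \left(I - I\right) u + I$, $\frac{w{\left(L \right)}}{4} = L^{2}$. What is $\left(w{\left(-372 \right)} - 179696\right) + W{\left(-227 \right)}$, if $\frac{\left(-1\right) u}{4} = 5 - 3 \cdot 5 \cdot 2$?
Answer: $373613$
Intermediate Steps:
$w{\left(L \right)} = 4 L^{2}$
$u = 100$ ($u = - 4 \left(5 - 3 \cdot 5 \cdot 2\right) = - 4 \left(5 - 15 \cdot 2\right) = - 4 \left(5 - 30\right) = \left(-4\right) \left(-25\right) = 100$)
$W{\left(I \right)} = I$ ($W{\left(I \right)} = \left(I - I\right) 100 + I = 0 \cdot 100 + I = 0 + I = I$)
$\left(w{\left(-372 \right)} - 179696\right) + W{\left(-227 \right)} = \left(4 \left(-372\right)^{2} - 179696\right) - 227 = \left(4 \cdot 138384 - 179696\right) - 227 = \left(553536 - 179696\right) - 227 = 373840 - 227 = 373613$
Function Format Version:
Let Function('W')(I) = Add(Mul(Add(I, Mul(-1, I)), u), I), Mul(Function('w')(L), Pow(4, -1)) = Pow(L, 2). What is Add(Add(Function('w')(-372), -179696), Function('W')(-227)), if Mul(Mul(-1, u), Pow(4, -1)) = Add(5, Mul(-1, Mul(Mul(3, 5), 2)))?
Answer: 373613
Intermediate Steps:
Function('w')(L) = Mul(4, Pow(L, 2))
u = 100 (u = Mul(-4, Add(5, Mul(-1, Mul(Mul(3, 5), 2)))) = Mul(-4, Add(5, Mul(-1, Mul(15, 2)))) = Mul(-4, Add(5, Mul(-1, 30))) = Mul(-4, Add(5, -30)) = Mul(-4, -25) = 100)
Function('W')(I) = I (Function('W')(I) = Add(Mul(Add(I, Mul(-1, I)), 100), I) = Add(Mul(0, 100), I) = Add(0, I) = I)
Add(Add(Function('w')(-372), -179696), Function('W')(-227)) = Add(Add(Mul(4, Pow(-372, 2)), -179696), -227) = Add(Add(Mul(4, 138384), -179696), -227) = Add(Add(553536, -179696), -227) = Add(373840, -227) = 373613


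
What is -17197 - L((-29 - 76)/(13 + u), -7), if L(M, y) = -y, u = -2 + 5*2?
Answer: -17204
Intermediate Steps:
u = 8 (u = -2 + 10 = 8)
-17197 - L((-29 - 76)/(13 + u), -7) = -17197 - (-1)*(-7) = -17197 - 1*7 = -17197 - 7 = -17204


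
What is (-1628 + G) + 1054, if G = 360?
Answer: -214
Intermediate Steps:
(-1628 + G) + 1054 = (-1628 + 360) + 1054 = -1268 + 1054 = -214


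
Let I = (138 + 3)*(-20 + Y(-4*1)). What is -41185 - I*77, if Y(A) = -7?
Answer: 251954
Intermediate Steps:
I = -3807 (I = (138 + 3)*(-20 - 7) = 141*(-27) = -3807)
-41185 - I*77 = -41185 - (-3807)*77 = -41185 - 1*(-293139) = -41185 + 293139 = 251954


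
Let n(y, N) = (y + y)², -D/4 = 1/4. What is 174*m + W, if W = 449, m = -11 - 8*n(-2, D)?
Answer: -23737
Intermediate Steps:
D = -1 (D = -4/4 = -4*¼ = -1)
n(y, N) = 4*y² (n(y, N) = (2*y)² = 4*y²)
m = -139 (m = -11 - 32*(-2)² = -11 - 32*4 = -11 - 8*16 = -11 - 128 = -139)
174*m + W = 174*(-139) + 449 = -24186 + 449 = -23737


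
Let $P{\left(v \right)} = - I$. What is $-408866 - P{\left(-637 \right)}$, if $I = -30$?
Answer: $-408896$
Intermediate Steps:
$P{\left(v \right)} = 30$ ($P{\left(v \right)} = \left(-1\right) \left(-30\right) = 30$)
$-408866 - P{\left(-637 \right)} = -408866 - 30 = -408896$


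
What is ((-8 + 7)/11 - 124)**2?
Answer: 1863225/121 ≈ 15399.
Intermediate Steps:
((-8 + 7)/11 - 124)**2 = ((1/11)*(-1) - 124)**2 = (-1/11 - 124)**2 = (-1365/11)**2 = 1863225/121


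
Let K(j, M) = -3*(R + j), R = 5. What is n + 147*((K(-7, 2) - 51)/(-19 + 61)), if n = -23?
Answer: -361/2 ≈ -180.50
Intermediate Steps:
K(j, M) = -15 - 3*j (K(j, M) = -3*(5 + j) = -15 - 3*j)
n + 147*((K(-7, 2) - 51)/(-19 + 61)) = -23 + 147*(((-15 - 3*(-7)) - 51)/(-19 + 61)) = -23 + 147*(((-15 + 21) - 51)/42) = -23 + 147*((6 - 51)*(1/42)) = -23 + 147*(-45*1/42) = -23 + 147*(-15/14) = -23 - 315/2 = -361/2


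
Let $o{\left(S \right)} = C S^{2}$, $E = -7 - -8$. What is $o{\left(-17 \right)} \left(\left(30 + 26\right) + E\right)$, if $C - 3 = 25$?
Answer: $461244$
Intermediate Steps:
$C = 28$ ($C = 3 + 25 = 28$)
$E = 1$ ($E = -7 + 8 = 1$)
$o{\left(S \right)} = 28 S^{2}$
$o{\left(-17 \right)} \left(\left(30 + 26\right) + E\right) = 28 \left(-17\right)^{2} \left(\left(30 + 26\right) + 1\right) = 28 \cdot 289 \left(56 + 1\right) = 8092 \cdot 57 = 461244$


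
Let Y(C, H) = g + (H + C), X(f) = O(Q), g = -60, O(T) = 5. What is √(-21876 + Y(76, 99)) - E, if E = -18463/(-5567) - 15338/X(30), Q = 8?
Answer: 85294331/27835 + I*√21761 ≈ 3064.3 + 147.52*I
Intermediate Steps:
X(f) = 5
Y(C, H) = -60 + C + H (Y(C, H) = -60 + (H + C) = -60 + (C + H) = -60 + C + H)
E = -85294331/27835 (E = -18463/(-5567) - 15338/5 = -18463*(-1/5567) - 15338*⅕ = 18463/5567 - 15338/5 = -85294331/27835 ≈ -3064.3)
√(-21876 + Y(76, 99)) - E = √(-21876 + (-60 + 76 + 99)) - 1*(-85294331/27835) = √(-21876 + 115) + 85294331/27835 = √(-21761) + 85294331/27835 = I*√21761 + 85294331/27835 = 85294331/27835 + I*√21761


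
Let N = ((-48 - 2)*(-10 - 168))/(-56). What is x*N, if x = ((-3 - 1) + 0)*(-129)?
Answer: -574050/7 ≈ -82007.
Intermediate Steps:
N = -2225/14 (N = -50*(-178)*(-1/56) = 8900*(-1/56) = -2225/14 ≈ -158.93)
x = 516 (x = (-4 + 0)*(-129) = -4*(-129) = 516)
x*N = 516*(-2225/14) = -574050/7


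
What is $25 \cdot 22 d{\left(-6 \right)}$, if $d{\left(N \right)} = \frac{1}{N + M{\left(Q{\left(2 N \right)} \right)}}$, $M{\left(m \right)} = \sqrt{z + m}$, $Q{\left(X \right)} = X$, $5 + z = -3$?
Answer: $- \frac{825}{14} - \frac{275 i \sqrt{5}}{14} \approx -58.929 - 43.923 i$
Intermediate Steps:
$z = -8$ ($z = -5 - 3 = -8$)
$M{\left(m \right)} = \sqrt{-8 + m}$
$d{\left(N \right)} = \frac{1}{N + \sqrt{-8 + 2 N}}$
$25 \cdot 22 d{\left(-6 \right)} = \frac{25 \cdot 22}{-6 + \sqrt{2} \sqrt{-4 - 6}} = \frac{550}{-6 + \sqrt{2} \sqrt{-10}} = \frac{550}{-6 + \sqrt{2} i \sqrt{10}} = \frac{550}{-6 + 2 i \sqrt{5}}$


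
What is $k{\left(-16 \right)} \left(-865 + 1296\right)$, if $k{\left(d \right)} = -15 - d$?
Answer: $431$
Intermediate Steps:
$k{\left(-16 \right)} \left(-865 + 1296\right) = \left(-15 - -16\right) \left(-865 + 1296\right) = \left(-15 + 16\right) 431 = 1 \cdot 431 = 431$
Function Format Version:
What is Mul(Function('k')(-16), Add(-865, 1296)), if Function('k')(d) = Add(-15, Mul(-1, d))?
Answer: 431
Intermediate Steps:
Mul(Function('k')(-16), Add(-865, 1296)) = Mul(Add(-15, Mul(-1, -16)), Add(-865, 1296)) = Mul(Add(-15, 16), 431) = Mul(1, 431) = 431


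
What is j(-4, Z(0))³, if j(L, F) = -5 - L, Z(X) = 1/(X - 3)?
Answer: -1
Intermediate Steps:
Z(X) = 1/(-3 + X)
j(-4, Z(0))³ = (-5 - 1*(-4))³ = (-5 + 4)³ = (-1)³ = -1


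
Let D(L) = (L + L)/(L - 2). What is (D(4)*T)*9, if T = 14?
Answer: 504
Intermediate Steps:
D(L) = 2*L/(-2 + L) (D(L) = (2*L)/(-2 + L) = 2*L/(-2 + L))
(D(4)*T)*9 = ((2*4/(-2 + 4))*14)*9 = ((2*4/2)*14)*9 = ((2*4*(1/2))*14)*9 = (4*14)*9 = 56*9 = 504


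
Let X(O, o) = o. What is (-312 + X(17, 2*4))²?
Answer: 92416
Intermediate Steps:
(-312 + X(17, 2*4))² = (-312 + 2*4)² = (-312 + 8)² = (-304)² = 92416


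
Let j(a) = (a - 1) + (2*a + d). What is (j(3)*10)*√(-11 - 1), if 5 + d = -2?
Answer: 20*I*√3 ≈ 34.641*I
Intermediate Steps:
d = -7 (d = -5 - 2 = -7)
j(a) = -8 + 3*a (j(a) = (a - 1) + (2*a - 7) = (-1 + a) + (-7 + 2*a) = -8 + 3*a)
(j(3)*10)*√(-11 - 1) = ((-8 + 3*3)*10)*√(-11 - 1) = ((-8 + 9)*10)*√(-12) = (1*10)*(2*I*√3) = 10*(2*I*√3) = 20*I*√3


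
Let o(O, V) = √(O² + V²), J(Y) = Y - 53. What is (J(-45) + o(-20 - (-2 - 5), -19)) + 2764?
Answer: 2666 + √530 ≈ 2689.0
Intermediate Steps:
J(Y) = -53 + Y
(J(-45) + o(-20 - (-2 - 5), -19)) + 2764 = ((-53 - 45) + √((-20 - (-2 - 5))² + (-19)²)) + 2764 = (-98 + √((-20 - 1*(-7))² + 361)) + 2764 = (-98 + √((-20 + 7)² + 361)) + 2764 = (-98 + √((-13)² + 361)) + 2764 = (-98 + √(169 + 361)) + 2764 = (-98 + √530) + 2764 = 2666 + √530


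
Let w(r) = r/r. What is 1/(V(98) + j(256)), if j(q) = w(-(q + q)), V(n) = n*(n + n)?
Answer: 1/19209 ≈ 5.2059e-5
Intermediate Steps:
w(r) = 1
V(n) = 2*n² (V(n) = n*(2*n) = 2*n²)
j(q) = 1
1/(V(98) + j(256)) = 1/(2*98² + 1) = 1/(2*9604 + 1) = 1/(19208 + 1) = 1/19209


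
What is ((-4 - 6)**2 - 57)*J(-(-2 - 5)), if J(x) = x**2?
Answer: 2107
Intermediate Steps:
((-4 - 6)**2 - 57)*J(-(-2 - 5)) = ((-4 - 6)**2 - 57)*(-(-2 - 5))**2 = ((-10)**2 - 57)*(-1*(-7))**2 = (100 - 57)*7**2 = 43*49 = 2107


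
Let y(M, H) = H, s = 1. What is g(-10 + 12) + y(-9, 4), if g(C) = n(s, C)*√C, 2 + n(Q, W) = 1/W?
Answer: 4 - 3*√2/2 ≈ 1.8787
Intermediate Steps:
n(Q, W) = -2 + 1/W
g(C) = √C*(-2 + 1/C) (g(C) = (-2 + 1/C)*√C = √C*(-2 + 1/C))
g(-10 + 12) + y(-9, 4) = (1 - 2*(-10 + 12))/√(-10 + 12) + 4 = (1 - 2*2)/√2 + 4 = (√2/2)*(1 - 4) + 4 = (√2/2)*(-3) + 4 = -3*√2/2 + 4 = 4 - 3*√2/2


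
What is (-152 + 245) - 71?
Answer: 22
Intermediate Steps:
(-152 + 245) - 71 = 93 - 71 = 22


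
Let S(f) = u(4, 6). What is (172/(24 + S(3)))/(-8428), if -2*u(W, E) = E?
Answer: -1/1029 ≈ -0.00097182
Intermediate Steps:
u(W, E) = -E/2
S(f) = -3 (S(f) = -½*6 = -3)
(172/(24 + S(3)))/(-8428) = (172/(24 - 3))/(-8428) = (172/21)*(-1/8428) = -1/1029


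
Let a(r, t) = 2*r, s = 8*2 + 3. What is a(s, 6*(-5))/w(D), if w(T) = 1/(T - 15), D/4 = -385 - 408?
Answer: -121106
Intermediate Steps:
D = -3172 (D = 4*(-385 - 408) = 4*(-793) = -3172)
s = 19 (s = 16 + 3 = 19)
w(T) = 1/(-15 + T)
a(s, 6*(-5))/w(D) = (2*19)/(1/(-15 - 3172)) = 38/(1/(-3187)) = 38/(-1/3187) = 38*(-3187) = -121106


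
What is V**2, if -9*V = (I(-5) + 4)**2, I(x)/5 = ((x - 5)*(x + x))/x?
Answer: 1048576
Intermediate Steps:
I(x) = -50 + 10*x (I(x) = 5*(((x - 5)*(x + x))/x) = 5*(((-5 + x)*(2*x))/x) = 5*((2*x*(-5 + x))/x) = 5*(-10 + 2*x) = -50 + 10*x)
V = -1024 (V = -((-50 + 10*(-5)) + 4)**2/9 = -((-50 - 50) + 4)**2/9 = -(-100 + 4)**2/9 = -1/9*(-96)**2 = -1/9*9216 = -1024)
V**2 = (-1024)**2 = 1048576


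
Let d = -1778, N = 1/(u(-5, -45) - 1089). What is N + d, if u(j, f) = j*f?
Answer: -1536193/864 ≈ -1778.0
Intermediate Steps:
u(j, f) = f*j
N = -1/864 (N = 1/(-45*(-5) - 1089) = 1/(225 - 1089) = 1/(-864) = -1/864 ≈ -0.0011574)
N + d = -1/864 - 1778 = -1536193/864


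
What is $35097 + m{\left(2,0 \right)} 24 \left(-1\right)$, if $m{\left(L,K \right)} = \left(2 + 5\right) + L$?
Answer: $34881$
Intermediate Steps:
$m{\left(L,K \right)} = 7 + L$
$35097 + m{\left(2,0 \right)} 24 \left(-1\right) = 35097 + \left(7 + 2\right) 24 \left(-1\right) = 35097 + 9 \cdot 24 \left(-1\right) = 35097 + 216 \left(-1\right) = 35097 - 216 = 34881$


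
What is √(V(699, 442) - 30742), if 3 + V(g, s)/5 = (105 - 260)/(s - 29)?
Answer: 2*I*√1311627702/413 ≈ 175.38*I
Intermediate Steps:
V(g, s) = -15 - 775/(-29 + s) (V(g, s) = -15 + 5*((105 - 260)/(s - 29)) = -15 + 5*(-155/(-29 + s)) = -15 - 775/(-29 + s))
√(V(699, 442) - 30742) = √(5*(-68 - 3*442)/(-29 + 442) - 30742) = √(5*(-68 - 1326)/413 - 30742) = √(5*(1/413)*(-1394) - 30742) = √(-6970/413 - 30742) = √(-12703416/413) = 2*I*√1311627702/413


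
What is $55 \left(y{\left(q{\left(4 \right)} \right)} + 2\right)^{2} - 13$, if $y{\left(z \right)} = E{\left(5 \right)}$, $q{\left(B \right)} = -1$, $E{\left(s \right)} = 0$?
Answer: $207$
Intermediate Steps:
$y{\left(z \right)} = 0$
$55 \left(y{\left(q{\left(4 \right)} \right)} + 2\right)^{2} - 13 = 55 \left(0 + 2\right)^{2} - 13 = 55 \cdot 2^{2} - 13 = 55 \cdot 4 - 13 = 220 - 13 = 207$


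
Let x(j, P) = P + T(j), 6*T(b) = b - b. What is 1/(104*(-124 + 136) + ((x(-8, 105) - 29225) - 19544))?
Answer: -1/47416 ≈ -2.1090e-5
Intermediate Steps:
T(b) = 0 (T(b) = (b - b)/6 = (⅙)*0 = 0)
x(j, P) = P (x(j, P) = P + 0 = P)
1/(104*(-124 + 136) + ((x(-8, 105) - 29225) - 19544)) = 1/(104*(-124 + 136) + ((105 - 29225) - 19544)) = 1/(104*12 + (-29120 - 19544)) = 1/(1248 - 48664) = 1/(-47416) = -1/47416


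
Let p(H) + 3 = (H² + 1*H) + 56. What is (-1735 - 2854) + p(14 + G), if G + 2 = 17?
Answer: -3666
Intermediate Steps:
G = 15 (G = -2 + 17 = 15)
p(H) = 53 + H + H² (p(H) = -3 + ((H² + 1*H) + 56) = -3 + ((H² + H) + 56) = -3 + ((H + H²) + 56) = -3 + (56 + H + H²) = 53 + H + H²)
(-1735 - 2854) + p(14 + G) = (-1735 - 2854) + (53 + (14 + 15) + (14 + 15)²) = -4589 + (53 + 29 + 29²) = -4589 + (53 + 29 + 841) = -4589 + 923 = -3666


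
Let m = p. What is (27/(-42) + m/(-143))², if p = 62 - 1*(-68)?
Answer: 57121/23716 ≈ 2.4085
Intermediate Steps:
p = 130 (p = 62 + 68 = 130)
m = 130
(27/(-42) + m/(-143))² = (27/(-42) + 130/(-143))² = (27*(-1/42) + 130*(-1/143))² = (-9/14 - 10/11)² = (-239/154)² = 57121/23716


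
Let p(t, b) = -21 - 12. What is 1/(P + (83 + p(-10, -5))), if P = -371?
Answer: -1/321 ≈ -0.0031153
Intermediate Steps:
p(t, b) = -33
1/(P + (83 + p(-10, -5))) = 1/(-371 + (83 - 33)) = 1/(-371 + 50) = 1/(-321) = -1/321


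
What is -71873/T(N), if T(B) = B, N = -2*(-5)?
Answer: -71873/10 ≈ -7187.3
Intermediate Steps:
N = 10
-71873/T(N) = -71873/10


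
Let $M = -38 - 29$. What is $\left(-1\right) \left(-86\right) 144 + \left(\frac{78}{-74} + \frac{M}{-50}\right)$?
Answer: $\frac{22910929}{1850} \approx 12384.0$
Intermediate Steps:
$M = -67$
$\left(-1\right) \left(-86\right) 144 + \left(\frac{78}{-74} + \frac{M}{-50}\right) = \left(-1\right) \left(-86\right) 144 + \left(\frac{78}{-74} - \frac{67}{-50}\right) = 86 \cdot 144 + \left(78 \left(- \frac{1}{74}\right) - - \frac{67}{50}\right) = 12384 + \left(- \frac{39}{37} + \frac{67}{50}\right) = 12384 + \frac{529}{1850} = \frac{22910929}{1850}$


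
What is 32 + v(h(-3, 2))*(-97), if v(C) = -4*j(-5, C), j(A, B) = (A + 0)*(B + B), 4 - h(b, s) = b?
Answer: -27128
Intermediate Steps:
h(b, s) = 4 - b
j(A, B) = 2*A*B (j(A, B) = A*(2*B) = 2*A*B)
v(C) = 40*C (v(C) = -8*(-5)*C = -(-40)*C = 40*C)
32 + v(h(-3, 2))*(-97) = 32 + (40*(4 - 1*(-3)))*(-97) = 32 + (40*(4 + 3))*(-97) = 32 + (40*7)*(-97) = 32 + 280*(-97) = 32 - 27160 = -27128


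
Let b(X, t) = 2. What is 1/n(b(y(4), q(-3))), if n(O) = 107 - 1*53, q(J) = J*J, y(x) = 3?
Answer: 1/54 ≈ 0.018519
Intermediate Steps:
q(J) = J²
n(O) = 54 (n(O) = 107 - 53 = 54)
1/n(b(y(4), q(-3))) = 1/54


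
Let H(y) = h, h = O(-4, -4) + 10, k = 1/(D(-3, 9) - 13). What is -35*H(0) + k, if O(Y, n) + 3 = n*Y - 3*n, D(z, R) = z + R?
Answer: -8576/7 ≈ -1225.1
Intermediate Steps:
D(z, R) = R + z
k = -⅐ (k = 1/((9 - 3) - 13) = 1/(6 - 13) = 1/(-7) = -⅐ ≈ -0.14286)
O(Y, n) = -3 - 3*n + Y*n (O(Y, n) = -3 + (n*Y - 3*n) = -3 + (Y*n - 3*n) = -3 + (-3*n + Y*n) = -3 - 3*n + Y*n)
h = 35 (h = (-3 - 3*(-4) - 4*(-4)) + 10 = (-3 + 12 + 16) + 10 = 25 + 10 = 35)
H(y) = 35
-35*H(0) + k = -35*35 - ⅐ = -1225 - ⅐ = -8576/7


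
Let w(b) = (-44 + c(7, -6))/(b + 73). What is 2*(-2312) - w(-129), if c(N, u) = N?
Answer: -258981/56 ≈ -4624.7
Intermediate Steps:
w(b) = -37/(73 + b) (w(b) = (-44 + 7)/(b + 73) = -37/(73 + b))
2*(-2312) - w(-129) = 2*(-2312) - (-37)/(73 - 129) = -4624 - (-37)/(-56) = -4624 - (-37)*(-1)/56 = -4624 - 1*37/56 = -4624 - 37/56 = -258981/56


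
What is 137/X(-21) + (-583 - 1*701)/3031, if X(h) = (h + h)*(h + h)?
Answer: -264247/763812 ≈ -0.34596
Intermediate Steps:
X(h) = 4*h**2 (X(h) = (2*h)*(2*h) = 4*h**2)
137/X(-21) + (-583 - 1*701)/3031 = 137/((4*(-21)**2)) + (-583 - 1*701)/3031 = 137/((4*441)) + (-583 - 701)*(1/3031) = 137/1764 - 1284*1/3031 = 137*(1/1764) - 1284/3031 = 137/1764 - 1284/3031 = -264247/763812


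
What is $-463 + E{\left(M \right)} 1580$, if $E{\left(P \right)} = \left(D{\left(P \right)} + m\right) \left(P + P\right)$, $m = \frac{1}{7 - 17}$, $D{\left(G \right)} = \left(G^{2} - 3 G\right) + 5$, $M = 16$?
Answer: $10763761$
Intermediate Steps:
$D{\left(G \right)} = 5 + G^{2} - 3 G$
$m = - \frac{1}{10}$ ($m = \frac{1}{-10} = - \frac{1}{10} \approx -0.1$)
$E{\left(P \right)} = 2 P \left(\frac{49}{10} + P^{2} - 3 P\right)$ ($E{\left(P \right)} = \left(\left(5 + P^{2} - 3 P\right) - \frac{1}{10}\right) \left(P + P\right) = \left(\frac{49}{10} + P^{2} - 3 P\right) 2 P = 2 P \left(\frac{49}{10} + P^{2} - 3 P\right)$)
$-463 + E{\left(M \right)} 1580 = -463 + \frac{1}{5} \cdot 16 \left(49 - 480 + 10 \cdot 16^{2}\right) 1580 = -463 + \frac{1}{5} \cdot 16 \left(49 - 480 + 10 \cdot 256\right) 1580 = -463 + \frac{1}{5} \cdot 16 \left(49 - 480 + 2560\right) 1580 = -463 + \frac{1}{5} \cdot 16 \cdot 2129 \cdot 1580 = -463 + \frac{34064}{5} \cdot 1580 = -463 + 10764224 = 10763761$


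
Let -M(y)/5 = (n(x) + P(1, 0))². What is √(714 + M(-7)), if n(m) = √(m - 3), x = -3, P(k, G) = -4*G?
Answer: 2*√186 ≈ 27.276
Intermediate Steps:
n(m) = √(-3 + m)
M(y) = 30 (M(y) = -5*(√(-3 - 3) - 4*0)² = -5*(√(-6) + 0)² = -5*(I*√6 + 0)² = -5*(I*√6)² = -5*(-6) = 30)
√(714 + M(-7)) = √(714 + 30) = √744 = 2*√186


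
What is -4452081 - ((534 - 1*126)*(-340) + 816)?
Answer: -4314177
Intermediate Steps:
-4452081 - ((534 - 1*126)*(-340) + 816) = -4452081 - ((534 - 126)*(-340) + 816) = -4452081 - (408*(-340) + 816) = -4452081 - (-138720 + 816) = -4452081 - 1*(-137904) = -4452081 + 137904 = -4314177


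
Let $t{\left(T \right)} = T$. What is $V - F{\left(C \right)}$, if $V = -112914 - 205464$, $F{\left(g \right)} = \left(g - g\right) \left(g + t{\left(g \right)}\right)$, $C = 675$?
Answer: $-318378$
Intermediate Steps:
$F{\left(g \right)} = 0$ ($F{\left(g \right)} = \left(g - g\right) \left(g + g\right) = 0 \cdot 2 g = 0$)
$V = -318378$ ($V = -112914 - 205464 = -318378$)
$V - F{\left(C \right)} = -318378 - 0 = -318378 + 0 = -318378$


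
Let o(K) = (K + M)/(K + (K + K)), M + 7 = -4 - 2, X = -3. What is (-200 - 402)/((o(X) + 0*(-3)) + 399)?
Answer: -5418/3607 ≈ -1.5021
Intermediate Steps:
M = -13 (M = -7 + (-4 - 2) = -7 - 6 = -13)
o(K) = (-13 + K)/(3*K) (o(K) = (K - 13)/(K + (K + K)) = (-13 + K)/(K + 2*K) = (-13 + K)/((3*K)) = (-13 + K)*(1/(3*K)) = (-13 + K)/(3*K))
(-200 - 402)/((o(X) + 0*(-3)) + 399) = (-200 - 402)/(((1/3)*(-13 - 3)/(-3) + 0*(-3)) + 399) = -602/(((1/3)*(-1/3)*(-16) + 0) + 399) = -602/((16/9 + 0) + 399) = -602/(16/9 + 399) = -602/3607/9 = -602*9/3607 = -5418/3607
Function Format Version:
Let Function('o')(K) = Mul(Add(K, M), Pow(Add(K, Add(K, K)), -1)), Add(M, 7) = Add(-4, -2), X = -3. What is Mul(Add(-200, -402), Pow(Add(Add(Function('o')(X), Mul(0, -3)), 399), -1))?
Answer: Rational(-5418, 3607) ≈ -1.5021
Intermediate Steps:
M = -13 (M = Add(-7, Add(-4, -2)) = Add(-7, -6) = -13)
Function('o')(K) = Mul(Rational(1, 3), Pow(K, -1), Add(-13, K)) (Function('o')(K) = Mul(Add(K, -13), Pow(Add(K, Add(K, K)), -1)) = Mul(Add(-13, K), Pow(Add(K, Mul(2, K)), -1)) = Mul(Add(-13, K), Pow(Mul(3, K), -1)) = Mul(Add(-13, K), Mul(Rational(1, 3), Pow(K, -1))) = Mul(Rational(1, 3), Pow(K, -1), Add(-13, K)))
Mul(Add(-200, -402), Pow(Add(Add(Function('o')(X), Mul(0, -3)), 399), -1)) = Mul(Add(-200, -402), Pow(Add(Add(Mul(Rational(1, 3), Pow(-3, -1), Add(-13, -3)), Mul(0, -3)), 399), -1)) = Mul(-602, Pow(Add(Add(Mul(Rational(1, 3), Rational(-1, 3), -16), 0), 399), -1)) = Mul(-602, Pow(Add(Add(Rational(16, 9), 0), 399), -1)) = Mul(-602, Pow(Add(Rational(16, 9), 399), -1)) = Mul(-602, Pow(Rational(3607, 9), -1)) = Mul(-602, Rational(9, 3607)) = Rational(-5418, 3607)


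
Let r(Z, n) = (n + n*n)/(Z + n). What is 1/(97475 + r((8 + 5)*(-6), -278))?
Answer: 178/17312047 ≈ 1.0282e-5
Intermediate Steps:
r(Z, n) = (n + n²)/(Z + n)
1/(97475 + r((8 + 5)*(-6), -278)) = 1/(97475 - 278*(1 - 278)/((8 + 5)*(-6) - 278)) = 1/(97475 - 278*(-277)/(13*(-6) - 278)) = 1/(97475 - 278*(-277)/(-78 - 278)) = 1/(97475 - 278*(-277)/(-356)) = 1/(97475 - 278*(-1/356)*(-277)) = 1/(97475 - 38503/178) = 1/(17312047/178) = 178/17312047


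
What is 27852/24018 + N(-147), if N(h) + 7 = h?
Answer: -611820/4003 ≈ -152.84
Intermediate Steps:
N(h) = -7 + h
27852/24018 + N(-147) = 27852/24018 + (-7 - 147) = 27852*(1/24018) - 154 = 4642/4003 - 154 = -611820/4003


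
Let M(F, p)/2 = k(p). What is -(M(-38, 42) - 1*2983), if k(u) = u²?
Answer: -545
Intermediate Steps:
M(F, p) = 2*p²
-(M(-38, 42) - 1*2983) = -(2*42² - 1*2983) = -(2*1764 - 2983) = -(3528 - 2983) = -1*545 = -545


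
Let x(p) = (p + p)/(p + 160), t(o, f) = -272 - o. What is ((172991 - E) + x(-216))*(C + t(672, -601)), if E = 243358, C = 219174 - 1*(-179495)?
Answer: -195885528375/7 ≈ -2.7984e+10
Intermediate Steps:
C = 398669 (C = 219174 + 179495 = 398669)
x(p) = 2*p/(160 + p) (x(p) = (2*p)/(160 + p) = 2*p/(160 + p))
((172991 - E) + x(-216))*(C + t(672, -601)) = ((172991 - 1*243358) + 2*(-216)/(160 - 216))*(398669 + (-272 - 1*672)) = ((172991 - 243358) + 2*(-216)/(-56))*(398669 + (-272 - 672)) = (-70367 + 2*(-216)*(-1/56))*(398669 - 944) = (-70367 + 54/7)*397725 = -492515/7*397725 = -195885528375/7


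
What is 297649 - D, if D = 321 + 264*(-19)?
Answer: 302344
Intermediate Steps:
D = -4695 (D = 321 - 5016 = -4695)
297649 - D = 297649 - 1*(-4695) = 297649 + 4695 = 302344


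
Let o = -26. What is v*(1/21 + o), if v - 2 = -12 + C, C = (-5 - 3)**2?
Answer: -9810/7 ≈ -1401.4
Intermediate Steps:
C = 64 (C = (-8)**2 = 64)
v = 54 (v = 2 + (-12 + 64) = 2 + 52 = 54)
v*(1/21 + o) = 54*(1/21 - 26) = 54*(-545/21) = -9810/7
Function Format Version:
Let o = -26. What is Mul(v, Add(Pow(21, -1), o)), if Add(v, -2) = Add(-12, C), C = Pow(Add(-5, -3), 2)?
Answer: Rational(-9810, 7) ≈ -1401.4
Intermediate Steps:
C = 64 (C = Pow(-8, 2) = 64)
v = 54 (v = Add(2, Add(-12, 64)) = Add(2, 52) = 54)
Mul(v, Add(Pow(21, -1), o)) = Mul(54, Add(Pow(21, -1), -26)) = Mul(54, Add(Rational(1, 21), -26)) = Mul(54, Rational(-545, 21)) = Rational(-9810, 7)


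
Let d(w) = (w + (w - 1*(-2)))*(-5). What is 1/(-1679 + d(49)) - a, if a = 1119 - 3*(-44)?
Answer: -2725930/2179 ≈ -1251.0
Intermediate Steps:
d(w) = -10 - 10*w (d(w) = (w + (w + 2))*(-5) = (w + (2 + w))*(-5) = (2 + 2*w)*(-5) = -10 - 10*w)
a = 1251 (a = 1119 + 132 = 1251)
1/(-1679 + d(49)) - a = 1/(-1679 + (-10 - 10*49)) - 1*1251 = 1/(-1679 + (-10 - 490)) - 1251 = 1/(-1679 - 500) - 1251 = 1/(-2179) - 1251 = -1/2179 - 1251 = -2725930/2179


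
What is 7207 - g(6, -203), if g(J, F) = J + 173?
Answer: 7028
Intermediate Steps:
g(J, F) = 173 + J
7207 - g(6, -203) = 7207 - (173 + 6) = 7207 - 1*179 = 7207 - 179 = 7028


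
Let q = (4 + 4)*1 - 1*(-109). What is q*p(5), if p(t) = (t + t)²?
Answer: 11700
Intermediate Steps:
p(t) = 4*t² (p(t) = (2*t)² = 4*t²)
q = 117 (q = 8*1 + 109 = 8 + 109 = 117)
q*p(5) = 117*(4*5²) = 117*(4*25) = 117*100 = 11700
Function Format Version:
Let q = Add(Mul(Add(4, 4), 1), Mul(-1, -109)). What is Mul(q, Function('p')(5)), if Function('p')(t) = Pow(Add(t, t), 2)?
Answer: 11700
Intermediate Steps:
Function('p')(t) = Mul(4, Pow(t, 2)) (Function('p')(t) = Pow(Mul(2, t), 2) = Mul(4, Pow(t, 2)))
q = 117 (q = Add(Mul(8, 1), 109) = Add(8, 109) = 117)
Mul(q, Function('p')(5)) = Mul(117, Mul(4, Pow(5, 2))) = Mul(117, Mul(4, 25)) = Mul(117, 100) = 11700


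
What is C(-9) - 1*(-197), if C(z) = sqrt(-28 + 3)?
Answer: 197 + 5*I ≈ 197.0 + 5.0*I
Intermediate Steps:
C(z) = 5*I (C(z) = sqrt(-25) = 5*I)
C(-9) - 1*(-197) = 5*I - 1*(-197) = 5*I + 197 = 197 + 5*I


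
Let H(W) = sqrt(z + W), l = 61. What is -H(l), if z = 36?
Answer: -sqrt(97) ≈ -9.8489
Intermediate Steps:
H(W) = sqrt(36 + W)
-H(l) = -sqrt(36 + 61) = -sqrt(97)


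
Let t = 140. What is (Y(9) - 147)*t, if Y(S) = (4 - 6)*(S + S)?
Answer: -25620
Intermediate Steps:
Y(S) = -4*S
(Y(9) - 147)*t = (-4*9 - 147)*140 = (-36 - 147)*140 = -183*140 = -25620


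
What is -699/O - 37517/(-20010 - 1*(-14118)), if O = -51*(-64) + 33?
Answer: 39858347/6475308 ≈ 6.1554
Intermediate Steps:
O = 3297 (O = 3264 + 33 = 3297)
-699/O - 37517/(-20010 - 1*(-14118)) = -699/3297 - 37517/(-20010 - 1*(-14118)) = -699*1/3297 - 37517/(-20010 + 14118) = -233/1099 - 37517/(-5892) = -233/1099 - 37517*(-1/5892) = -233/1099 + 37517/5892 = 39858347/6475308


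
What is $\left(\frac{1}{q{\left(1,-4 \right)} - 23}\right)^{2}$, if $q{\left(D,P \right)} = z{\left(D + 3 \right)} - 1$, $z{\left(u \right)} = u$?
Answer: $\frac{1}{400} \approx 0.0025$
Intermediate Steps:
$q{\left(D,P \right)} = 2 + D$ ($q{\left(D,P \right)} = \left(D + 3\right) - 1 = \left(3 + D\right) - 1 = 2 + D$)
$\left(\frac{1}{q{\left(1,-4 \right)} - 23}\right)^{2} = \left(\frac{1}{\left(2 + 1\right) - 23}\right)^{2} = \left(\frac{1}{3 - 23}\right)^{2} = \left(\frac{1}{-20}\right)^{2} = \left(- \frac{1}{20}\right)^{2} = \frac{1}{400}$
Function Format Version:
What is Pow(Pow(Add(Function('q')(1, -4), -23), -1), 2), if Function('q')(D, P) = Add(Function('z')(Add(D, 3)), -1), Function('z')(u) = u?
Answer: Rational(1, 400) ≈ 0.0025000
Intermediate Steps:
Function('q')(D, P) = Add(2, D) (Function('q')(D, P) = Add(Add(D, 3), -1) = Add(Add(3, D), -1) = Add(2, D))
Pow(Pow(Add(Function('q')(1, -4), -23), -1), 2) = Pow(Pow(Add(Add(2, 1), -23), -1), 2) = Pow(Pow(Add(3, -23), -1), 2) = Pow(Pow(-20, -1), 2) = Pow(Rational(-1, 20), 2) = Rational(1, 400)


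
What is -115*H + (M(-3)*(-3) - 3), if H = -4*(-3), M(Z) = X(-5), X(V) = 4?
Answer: -1395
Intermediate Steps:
M(Z) = 4
H = 12
-115*H + (M(-3)*(-3) - 3) = -115*12 + (4*(-3) - 3) = -1380 + (-12 - 3) = -1380 - 15 = -1395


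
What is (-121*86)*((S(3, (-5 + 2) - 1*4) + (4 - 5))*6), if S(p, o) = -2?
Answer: 187308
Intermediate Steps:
(-121*86)*((S(3, (-5 + 2) - 1*4) + (4 - 5))*6) = (-121*86)*((-2 + (4 - 5))*6) = -10406*(-2 - 1)*6 = -(-31218)*6 = -10406*(-18) = 187308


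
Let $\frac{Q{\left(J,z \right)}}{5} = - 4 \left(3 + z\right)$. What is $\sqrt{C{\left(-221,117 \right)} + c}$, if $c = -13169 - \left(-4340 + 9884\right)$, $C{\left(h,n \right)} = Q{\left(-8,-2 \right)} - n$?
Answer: $5 i \sqrt{754} \approx 137.3 i$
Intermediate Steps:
$Q{\left(J,z \right)} = -60 - 20 z$ ($Q{\left(J,z \right)} = 5 \left(- 4 \left(3 + z\right)\right) = 5 \left(-12 - 4 z\right) = -60 - 20 z$)
$C{\left(h,n \right)} = -20 - n$ ($C{\left(h,n \right)} = \left(-60 - -40\right) - n = \left(-60 + 40\right) - n = -20 - n$)
$c = -18713$ ($c = -13169 - 5544 = -18713$)
$\sqrt{C{\left(-221,117 \right)} + c} = \sqrt{\left(-20 - 117\right) - 18713} = \sqrt{-137 - 18713} = \sqrt{-18850} = 5 i \sqrt{754}$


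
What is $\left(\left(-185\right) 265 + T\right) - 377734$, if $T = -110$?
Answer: $-426869$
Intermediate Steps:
$\left(\left(-185\right) 265 + T\right) - 377734 = \left(\left(-185\right) 265 - 110\right) - 377734 = \left(-49025 - 110\right) - 377734 = -49135 - 377734 = -426869$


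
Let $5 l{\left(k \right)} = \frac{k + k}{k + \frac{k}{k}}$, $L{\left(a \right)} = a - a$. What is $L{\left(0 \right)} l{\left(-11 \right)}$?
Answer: $0$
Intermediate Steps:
$L{\left(a \right)} = 0$
$l{\left(k \right)} = \frac{2 k}{5 \left(1 + k\right)}$ ($l{\left(k \right)} = \frac{\left(k + k\right) \frac{1}{k + \frac{k}{k}}}{5} = \frac{2 k \frac{1}{k + 1}}{5} = \frac{2 k \frac{1}{1 + k}}{5} = \frac{2 k}{5 \left(1 + k\right)}$)
$L{\left(0 \right)} l{\left(-11 \right)} = 0 \cdot \frac{2}{5} \left(-11\right) \frac{1}{1 - 11} = 0 \cdot \frac{2}{5} \left(-11\right) \frac{1}{-10} = 0 \cdot \frac{2}{5} \left(-11\right) \left(- \frac{1}{10}\right) = 0 \cdot \frac{11}{25} = 0$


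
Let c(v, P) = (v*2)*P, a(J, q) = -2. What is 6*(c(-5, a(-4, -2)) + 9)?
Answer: 174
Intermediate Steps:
c(v, P) = 2*P*v (c(v, P) = (2*v)*P = 2*P*v)
6*(c(-5, a(-4, -2)) + 9) = 6*(2*(-2)*(-5) + 9) = 6*(20 + 9) = 6*29 = 174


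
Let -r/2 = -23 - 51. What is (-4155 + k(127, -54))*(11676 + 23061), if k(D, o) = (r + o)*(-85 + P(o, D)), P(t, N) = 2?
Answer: -415350309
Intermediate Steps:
r = 148 (r = -2*(-23 - 51) = -2*(-74) = 148)
k(D, o) = -12284 - 83*o (k(D, o) = (148 + o)*(-85 + 2) = (148 + o)*(-83) = -12284 - 83*o)
(-4155 + k(127, -54))*(11676 + 23061) = (-4155 + (-12284 - 83*(-54)))*(11676 + 23061) = (-4155 + (-12284 + 4482))*34737 = (-4155 - 7802)*34737 = -11957*34737 = -415350309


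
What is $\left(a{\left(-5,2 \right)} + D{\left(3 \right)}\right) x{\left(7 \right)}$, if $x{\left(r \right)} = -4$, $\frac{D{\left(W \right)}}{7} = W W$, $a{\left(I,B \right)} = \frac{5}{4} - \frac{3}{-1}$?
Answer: $-269$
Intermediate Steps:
$a{\left(I,B \right)} = \frac{17}{4}$ ($a{\left(I,B \right)} = 5 \cdot \frac{1}{4} - -3 = \frac{5}{4} + 3 = \frac{17}{4}$)
$D{\left(W \right)} = 7 W^{2}$ ($D{\left(W \right)} = 7 W W = 7 W^{2}$)
$\left(a{\left(-5,2 \right)} + D{\left(3 \right)}\right) x{\left(7 \right)} = \left(\frac{17}{4} + 7 \cdot 3^{2}\right) \left(-4\right) = \left(\frac{17}{4} + 7 \cdot 9\right) \left(-4\right) = \left(\frac{17}{4} + 63\right) \left(-4\right) = \frac{269}{4} \left(-4\right) = -269$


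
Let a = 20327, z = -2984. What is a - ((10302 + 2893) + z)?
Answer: 10116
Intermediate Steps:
a - ((10302 + 2893) + z) = 20327 - ((10302 + 2893) - 2984) = 20327 - (13195 - 2984) = 20327 - 1*10211 = 20327 - 10211 = 10116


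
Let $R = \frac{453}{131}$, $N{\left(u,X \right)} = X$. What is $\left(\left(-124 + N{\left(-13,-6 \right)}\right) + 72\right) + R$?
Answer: $- \frac{7145}{131} \approx -54.542$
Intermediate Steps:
$R = \frac{453}{131}$ ($R = 453 \cdot \frac{1}{131} = \frac{453}{131} \approx 3.458$)
$\left(\left(-124 + N{\left(-13,-6 \right)}\right) + 72\right) + R = \left(\left(-124 - 6\right) + 72\right) + \frac{453}{131} = \left(-130 + 72\right) + \frac{453}{131} = -58 + \frac{453}{131} = - \frac{7145}{131}$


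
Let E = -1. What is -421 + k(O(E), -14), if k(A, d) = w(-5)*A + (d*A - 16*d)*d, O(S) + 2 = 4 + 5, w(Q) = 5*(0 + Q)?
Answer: -2360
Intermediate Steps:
w(Q) = 5*Q
O(S) = 7 (O(S) = -2 + (4 + 5) = -2 + 9 = 7)
k(A, d) = -25*A + d*(-16*d + A*d) (k(A, d) = (5*(-5))*A + (d*A - 16*d)*d = -25*A + (A*d - 16*d)*d = -25*A + (-16*d + A*d)*d = -25*A + d*(-16*d + A*d))
-421 + k(O(E), -14) = -421 + (-25*7 - 16*(-14)² + 7*(-14)²) = -421 + (-175 - 16*196 + 7*196) = -421 + (-175 - 3136 + 1372) = -421 - 1939 = -2360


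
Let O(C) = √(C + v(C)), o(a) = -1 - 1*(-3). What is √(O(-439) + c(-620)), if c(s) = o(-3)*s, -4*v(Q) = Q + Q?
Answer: √(-4960 + 2*I*√878)/2 ≈ 0.21036 + 35.214*I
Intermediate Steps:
o(a) = 2 (o(a) = -1 + 3 = 2)
v(Q) = -Q/2 (v(Q) = -(Q + Q)/4 = -Q/2)
O(C) = √2*√C/2 (O(C) = √(C - C/2) = √(C/2) = √2*√C/2)
c(s) = 2*s
√(O(-439) + c(-620)) = √(√2*√(-439)/2 + 2*(-620)) = √(√2*(I*√439)/2 - 1240) = √(I*√878/2 - 1240) = √(-1240 + I*√878/2)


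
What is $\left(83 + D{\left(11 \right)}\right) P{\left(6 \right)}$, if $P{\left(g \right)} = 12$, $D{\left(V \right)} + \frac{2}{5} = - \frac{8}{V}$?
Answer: $\frac{54036}{55} \approx 982.47$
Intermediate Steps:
$D{\left(V \right)} = - \frac{2}{5} - \frac{8}{V}$
$\left(83 + D{\left(11 \right)}\right) P{\left(6 \right)} = \left(83 - \left(\frac{2}{5} + \frac{8}{11}\right)\right) 12 = \left(83 - \frac{62}{55}\right) 12 = \frac{4503}{55} \cdot 12 = \frac{54036}{55}$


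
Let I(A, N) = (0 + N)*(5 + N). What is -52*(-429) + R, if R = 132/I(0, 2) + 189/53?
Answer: 8281089/371 ≈ 22321.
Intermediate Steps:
I(A, N) = N*(5 + N)
R = 4821/371 (R = 132/((2*(5 + 2))) + 189/53 = 132/((2*7)) + 189*(1/53) = 132/14 + 189/53 = 132*(1/14) + 189/53 = 66/7 + 189/53 = 4821/371 ≈ 12.995)
-52*(-429) + R = -52*(-429) + 4821/371 = 22308 + 4821/371 = 8281089/371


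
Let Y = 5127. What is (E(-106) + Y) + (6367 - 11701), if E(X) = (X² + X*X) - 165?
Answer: 22100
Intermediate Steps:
E(X) = -165 + 2*X² (E(X) = (X² + X²) - 165 = 2*X² - 165 = -165 + 2*X²)
(E(-106) + Y) + (6367 - 11701) = ((-165 + 2*(-106)²) + 5127) + (6367 - 11701) = ((-165 + 2*11236) + 5127) - 5334 = ((-165 + 22472) + 5127) - 5334 = (22307 + 5127) - 5334 = 27434 - 5334 = 22100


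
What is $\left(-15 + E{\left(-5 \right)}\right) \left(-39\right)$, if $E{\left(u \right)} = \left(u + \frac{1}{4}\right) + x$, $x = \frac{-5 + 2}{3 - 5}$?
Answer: $\frac{2847}{4} \approx 711.75$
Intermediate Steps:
$x = \frac{3}{2}$ ($x = - \frac{3}{-2} = \left(-3\right) \left(- \frac{1}{2}\right) = \frac{3}{2} \approx 1.5$)
$E{\left(u \right)} = \frac{7}{4} + u$ ($E{\left(u \right)} = \left(u + \frac{1}{4}\right) + \frac{3}{2} = \left(\frac{1}{4} + u\right) + \frac{3}{2} = \frac{7}{4} + u$)
$\left(-15 + E{\left(-5 \right)}\right) \left(-39\right) = \left(-15 + \left(\frac{7}{4} - 5\right)\right) \left(-39\right) = \left(-15 - \frac{13}{4}\right) \left(-39\right) = \left(- \frac{73}{4}\right) \left(-39\right) = \frac{2847}{4}$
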